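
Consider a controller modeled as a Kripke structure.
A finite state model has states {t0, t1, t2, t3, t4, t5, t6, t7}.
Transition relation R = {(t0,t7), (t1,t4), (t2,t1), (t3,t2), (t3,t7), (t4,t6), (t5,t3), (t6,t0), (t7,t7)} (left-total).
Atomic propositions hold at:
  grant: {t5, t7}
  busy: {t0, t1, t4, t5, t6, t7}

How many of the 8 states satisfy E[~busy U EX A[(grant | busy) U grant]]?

Sat(~busy) = {t2, t3}
Sat(grant | busy) = {t0, t1, t4, t5, t6, t7}
A[(grant | busy) U grant]: least fixpoint, start Z0 = Sat(grant) = {t5, t7}, add states in Sat(grant | busy) with every successor in Z. Z1 = {t0, t5, t7}; Z2 = {t0, t5, t6, t7}; Z3 = {t0, t4, t5, t6, t7}; Z4 = {t0, t1, t4, t5, t6, t7}; fixed.
Sat(A[(grant | busy) U grant]) = {t0, t1, t4, t5, t6, t7}
Sat(EX A[(grant | busy) U grant]) = {s : some successor in {t0, t1, t4, t5, t6, t7}} = {t0, t1, t2, t3, t4, t6, t7}
E[~busy U EX A[(grant | busy) U grant]]: least fixpoint, start Z0 = Sat(EX A[(grant | busy) U grant]) = {t0, t1, t2, t3, t4, t6, t7}, add states in Sat(~busy) with some successor in Z. Already a fixed point.
Sat(E[~busy U EX A[(grant | busy) U grant]]) = {t0, t1, t2, t3, t4, t6, t7}
|Sat(E[~busy U EX A[(grant | busy) U grant]])| = |{t0, t1, t2, t3, t4, t6, t7}| = 7.

7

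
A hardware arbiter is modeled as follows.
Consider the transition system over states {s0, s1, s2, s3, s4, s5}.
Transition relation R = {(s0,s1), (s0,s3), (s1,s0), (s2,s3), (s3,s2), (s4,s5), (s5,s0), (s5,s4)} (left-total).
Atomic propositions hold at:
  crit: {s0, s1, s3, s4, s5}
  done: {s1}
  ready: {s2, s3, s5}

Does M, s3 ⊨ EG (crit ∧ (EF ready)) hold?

EF ready: least fixpoint, start Z0 = {s2, s3, s5}, add states with some successor in Z. Z1 = {s0, s2, s3, s4, s5}; Z2 = {s0, s1, s2, s3, s4, s5}; fixed.
Sat(EF ready) = {s0, s1, s2, s3, s4, s5}
Sat(crit ∧ (EF ready)) = {s0, s1, s3, s4, s5}
EG (crit ∧ (EF ready)): greatest fixpoint, start Z0 = {s0, s1, s3, s4, s5}, keep only states in Sat with some successor in Z. Z1 = {s0, s1, s4, s5}; fixed.
Sat(EG (crit ∧ (EF ready))) = {s0, s1, s4, s5}
s3 ∉ Sat(EG (crit ∧ (EF ready))) = {s0, s1, s4, s5}, so the formula does not hold at s3.

No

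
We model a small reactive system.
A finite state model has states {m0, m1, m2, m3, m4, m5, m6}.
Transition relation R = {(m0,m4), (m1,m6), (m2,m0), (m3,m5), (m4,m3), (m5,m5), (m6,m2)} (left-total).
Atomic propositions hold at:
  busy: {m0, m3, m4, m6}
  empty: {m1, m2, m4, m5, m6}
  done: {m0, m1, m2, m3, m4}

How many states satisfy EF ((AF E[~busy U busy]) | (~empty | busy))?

Sat(~busy) = {m1, m2, m5}
E[~busy U busy]: least fixpoint, start Z0 = Sat(busy) = {m0, m3, m4, m6}, add states in Sat(~busy) with some successor in Z. Z1 = {m0, m1, m2, m3, m4, m6}; fixed.
Sat(E[~busy U busy]) = {m0, m1, m2, m3, m4, m6}
AF E[~busy U busy]: least fixpoint, start Z0 = {m0, m1, m2, m3, m4, m6}, add states with every successor in Z. Already a fixed point.
Sat(AF E[~busy U busy]) = {m0, m1, m2, m3, m4, m6}
Sat(~empty) = {m0, m3}
Sat(~empty | busy) = {m0, m3, m4, m6}
Sat((AF E[~busy U busy]) | (~empty | busy)) = {m0, m1, m2, m3, m4, m6}
EF ((AF E[~busy U busy]) | (~empty | busy)): least fixpoint, start Z0 = {m0, m1, m2, m3, m4, m6}, add states with some successor in Z. Already a fixed point.
Sat(EF ((AF E[~busy U busy]) | (~empty | busy))) = {m0, m1, m2, m3, m4, m6}
|Sat(EF ((AF E[~busy U busy]) | (~empty | busy)))| = |{m0, m1, m2, m3, m4, m6}| = 6.

6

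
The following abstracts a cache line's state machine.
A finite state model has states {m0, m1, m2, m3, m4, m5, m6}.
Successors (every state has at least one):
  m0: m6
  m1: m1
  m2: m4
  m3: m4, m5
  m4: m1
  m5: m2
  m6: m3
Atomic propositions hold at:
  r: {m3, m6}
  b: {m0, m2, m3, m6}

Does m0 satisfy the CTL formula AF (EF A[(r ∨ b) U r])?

Yes

Sat(r ∨ b) = {m0, m2, m3, m6}
A[(r ∨ b) U r]: least fixpoint, start Z0 = Sat(r) = {m3, m6}, add states in Sat(r ∨ b) with every successor in Z. Z1 = {m0, m3, m6}; fixed.
Sat(A[(r ∨ b) U r]) = {m0, m3, m6}
EF A[(r ∨ b) U r]: least fixpoint, start Z0 = {m0, m3, m6}, add states with some successor in Z. Already a fixed point.
Sat(EF A[(r ∨ b) U r]) = {m0, m3, m6}
AF (EF A[(r ∨ b) U r]): least fixpoint, start Z0 = {m0, m3, m6}, add states with every successor in Z. Already a fixed point.
Sat(AF (EF A[(r ∨ b) U r])) = {m0, m3, m6}
m0 ∈ Sat(AF (EF A[(r ∨ b) U r])) = {m0, m3, m6}, so the formula holds at m0.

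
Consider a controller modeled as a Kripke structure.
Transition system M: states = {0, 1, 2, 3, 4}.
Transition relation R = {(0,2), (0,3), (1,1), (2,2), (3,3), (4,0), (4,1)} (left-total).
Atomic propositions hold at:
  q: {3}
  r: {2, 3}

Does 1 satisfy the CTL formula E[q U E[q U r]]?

E[q U r]: least fixpoint, start Z0 = Sat(r) = {2, 3}, add states in Sat(q) with some successor in Z. Already a fixed point.
Sat(E[q U r]) = {2, 3}
E[q U E[q U r]]: least fixpoint, start Z0 = Sat(E[q U r]) = {2, 3}, add states in Sat(q) with some successor in Z. Already a fixed point.
Sat(E[q U E[q U r]]) = {2, 3}
1 ∉ Sat(E[q U E[q U r]]) = {2, 3}, so the formula does not hold at 1.

No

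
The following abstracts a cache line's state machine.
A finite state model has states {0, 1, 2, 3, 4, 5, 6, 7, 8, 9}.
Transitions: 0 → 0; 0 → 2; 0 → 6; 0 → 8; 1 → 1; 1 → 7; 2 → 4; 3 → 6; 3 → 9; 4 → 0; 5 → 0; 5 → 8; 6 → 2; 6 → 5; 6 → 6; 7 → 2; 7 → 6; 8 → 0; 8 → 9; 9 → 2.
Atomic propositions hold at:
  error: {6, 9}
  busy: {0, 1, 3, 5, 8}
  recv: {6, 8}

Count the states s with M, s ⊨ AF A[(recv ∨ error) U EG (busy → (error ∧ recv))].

Sat(recv ∨ error) = {6, 8, 9}
Sat(error ∧ recv) = {6}
Sat(busy → (error ∧ recv)) = {2, 4, 6, 7, 9}
EG (busy → (error ∧ recv)): greatest fixpoint, start Z0 = {2, 4, 6, 7, 9}, keep only states in Sat with some successor in Z. Z1 = {2, 6, 7, 9}; Z2 = {6, 7, 9}; Z3 = {6, 7}; fixed.
Sat(EG (busy → (error ∧ recv))) = {6, 7}
A[(recv ∨ error) U EG (busy → (error ∧ recv))]: least fixpoint, start Z0 = Sat(EG (busy → (error ∧ recv))) = {6, 7}, add states in Sat(recv ∨ error) with every successor in Z. Already a fixed point.
Sat(A[(recv ∨ error) U EG (busy → (error ∧ recv))]) = {6, 7}
AF A[(recv ∨ error) U EG (busy → (error ∧ recv))]: least fixpoint, start Z0 = {6, 7}, add states with every successor in Z. Already a fixed point.
Sat(AF A[(recv ∨ error) U EG (busy → (error ∧ recv))]) = {6, 7}
|Sat(AF A[(recv ∨ error) U EG (busy → (error ∧ recv))])| = |{6, 7}| = 2.

2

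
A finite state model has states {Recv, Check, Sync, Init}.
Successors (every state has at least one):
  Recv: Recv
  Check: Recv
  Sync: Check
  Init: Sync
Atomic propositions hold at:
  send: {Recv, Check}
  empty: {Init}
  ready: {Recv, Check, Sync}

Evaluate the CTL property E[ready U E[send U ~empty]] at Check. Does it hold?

Sat(~empty) = {Recv, Check, Sync}
E[send U ~empty]: least fixpoint, start Z0 = Sat(~empty) = {Recv, Check, Sync}, add states in Sat(send) with some successor in Z. Already a fixed point.
Sat(E[send U ~empty]) = {Recv, Check, Sync}
E[ready U E[send U ~empty]]: least fixpoint, start Z0 = Sat(E[send U ~empty]) = {Recv, Check, Sync}, add states in Sat(ready) with some successor in Z. Already a fixed point.
Sat(E[ready U E[send U ~empty]]) = {Recv, Check, Sync}
Check ∈ Sat(E[ready U E[send U ~empty]]) = {Recv, Check, Sync}, so the formula holds at Check.

Yes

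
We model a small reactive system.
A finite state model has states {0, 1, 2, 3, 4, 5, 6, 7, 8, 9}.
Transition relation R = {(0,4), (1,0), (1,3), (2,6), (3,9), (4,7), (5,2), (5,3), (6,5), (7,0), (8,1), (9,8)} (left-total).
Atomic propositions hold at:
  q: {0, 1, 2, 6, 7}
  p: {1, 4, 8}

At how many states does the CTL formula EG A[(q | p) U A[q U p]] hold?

Sat(q | p) = {0, 1, 2, 4, 6, 7, 8}
A[q U p]: least fixpoint, start Z0 = Sat(p) = {1, 4, 8}, add states in Sat(q) with every successor in Z. Z1 = {0, 1, 4, 8}; Z2 = {0, 1, 4, 7, 8}; fixed.
Sat(A[q U p]) = {0, 1, 4, 7, 8}
A[(q | p) U A[q U p]]: least fixpoint, start Z0 = Sat(A[q U p]) = {0, 1, 4, 7, 8}, add states in Sat(q | p) with every successor in Z. Already a fixed point.
Sat(A[(q | p) U A[q U p]]) = {0, 1, 4, 7, 8}
EG A[(q | p) U A[q U p]]: greatest fixpoint, start Z0 = {0, 1, 4, 7, 8}, keep only states in Sat with some successor in Z. Already a fixed point.
Sat(EG A[(q | p) U A[q U p]]) = {0, 1, 4, 7, 8}
|Sat(EG A[(q | p) U A[q U p]])| = |{0, 1, 4, 7, 8}| = 5.

5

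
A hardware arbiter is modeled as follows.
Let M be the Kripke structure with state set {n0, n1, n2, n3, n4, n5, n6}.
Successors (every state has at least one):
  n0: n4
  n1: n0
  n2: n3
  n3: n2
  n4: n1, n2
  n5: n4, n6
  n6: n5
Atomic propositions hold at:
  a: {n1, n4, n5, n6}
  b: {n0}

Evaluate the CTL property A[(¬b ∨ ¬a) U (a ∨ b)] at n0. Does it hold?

Yes

Sat(¬b) = {n1, n2, n3, n4, n5, n6}
Sat(¬a) = {n0, n2, n3}
Sat(¬b ∨ ¬a) = {n0, n1, n2, n3, n4, n5, n6}
Sat(a ∨ b) = {n0, n1, n4, n5, n6}
A[(¬b ∨ ¬a) U (a ∨ b)]: least fixpoint, start Z0 = Sat((a ∨ b)) = {n0, n1, n4, n5, n6}, add states in Sat(¬b ∨ ¬a) with every successor in Z. Already a fixed point.
Sat(A[(¬b ∨ ¬a) U (a ∨ b)]) = {n0, n1, n4, n5, n6}
n0 ∈ Sat(A[(¬b ∨ ¬a) U (a ∨ b)]) = {n0, n1, n4, n5, n6}, so the formula holds at n0.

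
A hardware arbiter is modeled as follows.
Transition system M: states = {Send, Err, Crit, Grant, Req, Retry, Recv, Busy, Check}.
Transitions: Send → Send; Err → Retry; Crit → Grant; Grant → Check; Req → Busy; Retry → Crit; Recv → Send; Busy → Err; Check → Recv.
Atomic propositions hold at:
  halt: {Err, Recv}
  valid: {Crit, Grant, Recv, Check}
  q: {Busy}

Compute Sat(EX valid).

Sat(EX valid) = {s : some successor in {Crit, Grant, Recv, Check}} = {Crit, Grant, Retry, Check}

{Crit, Grant, Retry, Check}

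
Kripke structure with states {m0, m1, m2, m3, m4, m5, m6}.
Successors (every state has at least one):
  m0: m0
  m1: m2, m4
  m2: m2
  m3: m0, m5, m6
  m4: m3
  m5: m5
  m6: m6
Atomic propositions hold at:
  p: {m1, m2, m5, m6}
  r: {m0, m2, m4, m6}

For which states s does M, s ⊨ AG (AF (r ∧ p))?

{m2, m6}

Sat(r ∧ p) = {m2, m6}
AF (r ∧ p): least fixpoint, start Z0 = {m2, m6}, add states with every successor in Z. Already a fixed point.
Sat(AF (r ∧ p)) = {m2, m6}
AG (AF (r ∧ p)): greatest fixpoint, start Z0 = {m2, m6}, keep only states in Sat with every successor in Z. Already a fixed point.
Sat(AG (AF (r ∧ p))) = {m2, m6}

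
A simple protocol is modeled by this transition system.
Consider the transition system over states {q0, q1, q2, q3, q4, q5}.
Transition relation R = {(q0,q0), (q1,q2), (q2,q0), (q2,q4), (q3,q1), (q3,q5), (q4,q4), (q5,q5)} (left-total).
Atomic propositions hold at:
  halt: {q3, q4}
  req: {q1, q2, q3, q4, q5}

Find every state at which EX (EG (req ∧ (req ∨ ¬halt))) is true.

{q1, q2, q3, q4, q5}

Sat(¬halt) = {q0, q1, q2, q5}
Sat(req ∨ ¬halt) = {q0, q1, q2, q3, q4, q5}
Sat(req ∧ (req ∨ ¬halt)) = {q1, q2, q3, q4, q5}
EG (req ∧ (req ∨ ¬halt)): greatest fixpoint, start Z0 = {q1, q2, q3, q4, q5}, keep only states in Sat with some successor in Z. Already a fixed point.
Sat(EG (req ∧ (req ∨ ¬halt))) = {q1, q2, q3, q4, q5}
Sat(EX (EG (req ∧ (req ∨ ¬halt)))) = {s : some successor in {q1, q2, q3, q4, q5}} = {q1, q2, q3, q4, q5}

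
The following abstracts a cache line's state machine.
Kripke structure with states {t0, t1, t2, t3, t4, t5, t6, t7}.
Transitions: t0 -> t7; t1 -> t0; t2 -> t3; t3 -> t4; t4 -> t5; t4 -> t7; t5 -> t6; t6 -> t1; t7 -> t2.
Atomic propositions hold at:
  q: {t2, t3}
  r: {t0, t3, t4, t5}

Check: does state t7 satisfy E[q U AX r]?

No

Sat(AX r) = {s : every successor in {t0, t3, t4, t5}} = {t1, t2, t3}
E[q U AX r]: least fixpoint, start Z0 = Sat(AX r) = {t1, t2, t3}, add states in Sat(q) with some successor in Z. Already a fixed point.
Sat(E[q U AX r]) = {t1, t2, t3}
t7 ∉ Sat(E[q U AX r]) = {t1, t2, t3}, so the formula does not hold at t7.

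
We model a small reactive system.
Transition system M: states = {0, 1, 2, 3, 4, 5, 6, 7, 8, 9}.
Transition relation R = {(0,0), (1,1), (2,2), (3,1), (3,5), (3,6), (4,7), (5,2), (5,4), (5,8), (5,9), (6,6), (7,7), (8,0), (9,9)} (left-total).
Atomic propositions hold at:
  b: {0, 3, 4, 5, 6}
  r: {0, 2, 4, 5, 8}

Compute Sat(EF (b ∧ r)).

Sat(b ∧ r) = {0, 4, 5}
EF (b ∧ r): least fixpoint, start Z0 = {0, 4, 5}, add states with some successor in Z. Z1 = {0, 3, 4, 5, 8}; fixed.
Sat(EF (b ∧ r)) = {0, 3, 4, 5, 8}

{0, 3, 4, 5, 8}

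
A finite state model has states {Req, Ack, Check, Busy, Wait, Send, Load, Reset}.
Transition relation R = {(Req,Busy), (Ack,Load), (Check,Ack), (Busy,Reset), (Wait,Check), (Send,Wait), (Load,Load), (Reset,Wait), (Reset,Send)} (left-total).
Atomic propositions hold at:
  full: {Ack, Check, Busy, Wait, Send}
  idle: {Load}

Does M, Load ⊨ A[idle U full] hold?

A[idle U full]: least fixpoint, start Z0 = Sat(full) = {Ack, Check, Busy, Wait, Send}, add states in Sat(idle) with every successor in Z. Already a fixed point.
Sat(A[idle U full]) = {Ack, Check, Busy, Wait, Send}
Load ∉ Sat(A[idle U full]) = {Ack, Check, Busy, Wait, Send}, so the formula does not hold at Load.

No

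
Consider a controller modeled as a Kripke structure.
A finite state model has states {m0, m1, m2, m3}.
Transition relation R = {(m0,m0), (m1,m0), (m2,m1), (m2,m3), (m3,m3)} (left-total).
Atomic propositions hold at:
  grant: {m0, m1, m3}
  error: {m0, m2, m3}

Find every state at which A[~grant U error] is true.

Sat(~grant) = {m2}
A[~grant U error]: least fixpoint, start Z0 = Sat(error) = {m0, m2, m3}, add states in Sat(~grant) with every successor in Z. Already a fixed point.
Sat(A[~grant U error]) = {m0, m2, m3}

{m0, m2, m3}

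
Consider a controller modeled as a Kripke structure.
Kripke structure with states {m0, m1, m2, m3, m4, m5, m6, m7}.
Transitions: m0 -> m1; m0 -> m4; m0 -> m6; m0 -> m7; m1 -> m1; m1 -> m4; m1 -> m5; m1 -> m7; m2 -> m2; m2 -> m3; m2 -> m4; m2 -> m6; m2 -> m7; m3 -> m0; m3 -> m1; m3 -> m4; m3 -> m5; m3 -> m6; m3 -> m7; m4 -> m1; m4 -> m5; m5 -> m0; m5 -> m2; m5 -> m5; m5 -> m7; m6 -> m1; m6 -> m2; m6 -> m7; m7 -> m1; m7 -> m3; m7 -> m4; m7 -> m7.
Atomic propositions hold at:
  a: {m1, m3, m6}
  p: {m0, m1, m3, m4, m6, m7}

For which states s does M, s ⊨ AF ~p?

{m2, m5}

Sat(~p) = {m2, m5}
AF ~p: least fixpoint, start Z0 = {m2, m5}, add states with every successor in Z. Already a fixed point.
Sat(AF ~p) = {m2, m5}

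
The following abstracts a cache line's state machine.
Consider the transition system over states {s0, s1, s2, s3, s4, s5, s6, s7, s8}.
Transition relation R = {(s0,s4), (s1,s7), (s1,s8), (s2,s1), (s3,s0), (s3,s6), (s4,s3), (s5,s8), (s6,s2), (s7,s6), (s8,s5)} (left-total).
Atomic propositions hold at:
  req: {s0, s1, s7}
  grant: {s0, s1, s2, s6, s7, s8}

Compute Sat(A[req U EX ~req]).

{s0, s1, s3, s4, s5, s6, s7, s8}

Sat(~req) = {s2, s3, s4, s5, s6, s8}
Sat(EX ~req) = {s : some successor in {s2, s3, s4, s5, s6, s8}} = {s0, s1, s3, s4, s5, s6, s7, s8}
A[req U EX ~req]: least fixpoint, start Z0 = Sat(EX ~req) = {s0, s1, s3, s4, s5, s6, s7, s8}, add states in Sat(req) with every successor in Z. Already a fixed point.
Sat(A[req U EX ~req]) = {s0, s1, s3, s4, s5, s6, s7, s8}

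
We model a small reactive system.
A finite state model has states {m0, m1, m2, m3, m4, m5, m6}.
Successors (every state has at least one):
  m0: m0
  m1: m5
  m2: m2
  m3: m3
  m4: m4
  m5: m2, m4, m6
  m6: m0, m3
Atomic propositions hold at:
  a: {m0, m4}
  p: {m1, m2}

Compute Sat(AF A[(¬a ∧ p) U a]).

Sat(¬a) = {m1, m2, m3, m5, m6}
Sat(¬a ∧ p) = {m1, m2}
A[(¬a ∧ p) U a]: least fixpoint, start Z0 = Sat(a) = {m0, m4}, add states in Sat(¬a ∧ p) with every successor in Z. Already a fixed point.
Sat(A[(¬a ∧ p) U a]) = {m0, m4}
AF A[(¬a ∧ p) U a]: least fixpoint, start Z0 = {m0, m4}, add states with every successor in Z. Already a fixed point.
Sat(AF A[(¬a ∧ p) U a]) = {m0, m4}

{m0, m4}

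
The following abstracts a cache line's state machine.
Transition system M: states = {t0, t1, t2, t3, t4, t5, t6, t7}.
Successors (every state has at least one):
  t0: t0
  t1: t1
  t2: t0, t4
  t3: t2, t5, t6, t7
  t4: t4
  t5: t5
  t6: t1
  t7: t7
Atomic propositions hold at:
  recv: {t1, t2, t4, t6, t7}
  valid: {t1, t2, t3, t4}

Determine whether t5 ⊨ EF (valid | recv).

Sat(valid | recv) = {t1, t2, t3, t4, t6, t7}
EF (valid | recv): least fixpoint, start Z0 = {t1, t2, t3, t4, t6, t7}, add states with some successor in Z. Already a fixed point.
Sat(EF (valid | recv)) = {t1, t2, t3, t4, t6, t7}
t5 ∉ Sat(EF (valid | recv)) = {t1, t2, t3, t4, t6, t7}, so the formula does not hold at t5.

No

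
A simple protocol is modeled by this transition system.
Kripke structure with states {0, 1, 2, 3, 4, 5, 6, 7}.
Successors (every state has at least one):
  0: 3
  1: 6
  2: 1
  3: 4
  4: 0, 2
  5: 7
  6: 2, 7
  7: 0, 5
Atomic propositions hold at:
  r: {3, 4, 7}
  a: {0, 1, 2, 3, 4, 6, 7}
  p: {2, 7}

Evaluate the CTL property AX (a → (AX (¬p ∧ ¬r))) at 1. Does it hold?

Sat(¬p) = {0, 1, 3, 4, 5, 6}
Sat(¬r) = {0, 1, 2, 5, 6}
Sat(¬p ∧ ¬r) = {0, 1, 5, 6}
Sat(AX (¬p ∧ ¬r)) = {s : every successor in {0, 1, 5, 6}} = {1, 2, 7}
Sat(a → (AX (¬p ∧ ¬r))) = {1, 2, 5, 7}
Sat(AX (a → (AX (¬p ∧ ¬r)))) = {s : every successor in {1, 2, 5, 7}} = {2, 5, 6}
1 ∉ Sat(AX (a → (AX (¬p ∧ ¬r)))) = {2, 5, 6}, so the formula does not hold at 1.

No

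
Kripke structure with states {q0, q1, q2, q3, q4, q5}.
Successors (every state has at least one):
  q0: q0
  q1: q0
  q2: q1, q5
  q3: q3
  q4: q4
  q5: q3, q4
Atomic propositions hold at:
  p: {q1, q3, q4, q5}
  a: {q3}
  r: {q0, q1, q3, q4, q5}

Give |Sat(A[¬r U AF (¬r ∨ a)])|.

Sat(¬r) = {q2}
Sat(¬r ∨ a) = {q2, q3}
AF (¬r ∨ a): least fixpoint, start Z0 = {q2, q3}, add states with every successor in Z. Already a fixed point.
Sat(AF (¬r ∨ a)) = {q2, q3}
A[¬r U AF (¬r ∨ a)]: least fixpoint, start Z0 = Sat(AF (¬r ∨ a)) = {q2, q3}, add states in Sat(¬r) with every successor in Z. Already a fixed point.
Sat(A[¬r U AF (¬r ∨ a)]) = {q2, q3}
|Sat(A[¬r U AF (¬r ∨ a)])| = |{q2, q3}| = 2.

2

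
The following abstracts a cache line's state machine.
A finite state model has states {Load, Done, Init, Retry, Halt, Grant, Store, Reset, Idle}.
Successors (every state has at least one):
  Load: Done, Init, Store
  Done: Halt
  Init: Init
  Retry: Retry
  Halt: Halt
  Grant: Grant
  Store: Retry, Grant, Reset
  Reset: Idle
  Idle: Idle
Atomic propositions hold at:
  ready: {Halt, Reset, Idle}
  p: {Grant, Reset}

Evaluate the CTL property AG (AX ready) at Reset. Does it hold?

Sat(AX ready) = {s : every successor in {Halt, Reset, Idle}} = {Done, Halt, Reset, Idle}
AG (AX ready): greatest fixpoint, start Z0 = {Done, Halt, Reset, Idle}, keep only states in Sat with every successor in Z. Already a fixed point.
Sat(AG (AX ready)) = {Done, Halt, Reset, Idle}
Reset ∈ Sat(AG (AX ready)) = {Done, Halt, Reset, Idle}, so the formula holds at Reset.

Yes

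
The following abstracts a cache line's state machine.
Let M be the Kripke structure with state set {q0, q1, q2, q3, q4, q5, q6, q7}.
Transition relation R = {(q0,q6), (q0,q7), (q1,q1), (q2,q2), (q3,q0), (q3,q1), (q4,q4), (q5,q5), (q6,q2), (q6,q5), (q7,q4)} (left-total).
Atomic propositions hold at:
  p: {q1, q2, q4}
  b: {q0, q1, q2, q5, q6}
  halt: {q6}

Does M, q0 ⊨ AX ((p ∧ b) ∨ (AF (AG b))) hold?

Sat(p ∧ b) = {q1, q2}
AG b: greatest fixpoint, start Z0 = {q0, q1, q2, q5, q6}, keep only states in Sat with every successor in Z. Z1 = {q1, q2, q5, q6}; fixed.
Sat(AG b) = {q1, q2, q5, q6}
AF (AG b): least fixpoint, start Z0 = {q1, q2, q5, q6}, add states with every successor in Z. Already a fixed point.
Sat(AF (AG b)) = {q1, q2, q5, q6}
Sat((p ∧ b) ∨ (AF (AG b))) = {q1, q2, q5, q6}
Sat(AX ((p ∧ b) ∨ (AF (AG b)))) = {s : every successor in {q1, q2, q5, q6}} = {q1, q2, q5, q6}
q0 ∉ Sat(AX ((p ∧ b) ∨ (AF (AG b)))) = {q1, q2, q5, q6}, so the formula does not hold at q0.

No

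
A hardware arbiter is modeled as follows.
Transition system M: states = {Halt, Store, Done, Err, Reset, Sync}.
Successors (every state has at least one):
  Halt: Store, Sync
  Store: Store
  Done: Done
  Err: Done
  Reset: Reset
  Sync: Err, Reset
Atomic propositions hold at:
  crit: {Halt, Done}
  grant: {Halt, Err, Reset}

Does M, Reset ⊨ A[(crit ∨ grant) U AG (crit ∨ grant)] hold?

Sat(crit ∨ grant) = {Halt, Done, Err, Reset}
AG (crit ∨ grant): greatest fixpoint, start Z0 = {Halt, Done, Err, Reset}, keep only states in Sat with every successor in Z. Z1 = {Done, Err, Reset}; fixed.
Sat(AG (crit ∨ grant)) = {Done, Err, Reset}
A[(crit ∨ grant) U AG (crit ∨ grant)]: least fixpoint, start Z0 = Sat(AG (crit ∨ grant)) = {Done, Err, Reset}, add states in Sat(crit ∨ grant) with every successor in Z. Already a fixed point.
Sat(A[(crit ∨ grant) U AG (crit ∨ grant)]) = {Done, Err, Reset}
Reset ∈ Sat(A[(crit ∨ grant) U AG (crit ∨ grant)]) = {Done, Err, Reset}, so the formula holds at Reset.

Yes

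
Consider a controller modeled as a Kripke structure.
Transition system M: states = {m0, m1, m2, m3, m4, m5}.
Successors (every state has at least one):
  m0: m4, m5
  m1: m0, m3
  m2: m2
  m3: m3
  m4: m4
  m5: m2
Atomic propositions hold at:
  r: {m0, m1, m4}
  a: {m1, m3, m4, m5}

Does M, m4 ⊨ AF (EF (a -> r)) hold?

Yes

Sat(a -> r) = {m0, m1, m2, m4}
EF (a -> r): least fixpoint, start Z0 = {m0, m1, m2, m4}, add states with some successor in Z. Z1 = {m0, m1, m2, m4, m5}; fixed.
Sat(EF (a -> r)) = {m0, m1, m2, m4, m5}
AF (EF (a -> r)): least fixpoint, start Z0 = {m0, m1, m2, m4, m5}, add states with every successor in Z. Already a fixed point.
Sat(AF (EF (a -> r))) = {m0, m1, m2, m4, m5}
m4 ∈ Sat(AF (EF (a -> r))) = {m0, m1, m2, m4, m5}, so the formula holds at m4.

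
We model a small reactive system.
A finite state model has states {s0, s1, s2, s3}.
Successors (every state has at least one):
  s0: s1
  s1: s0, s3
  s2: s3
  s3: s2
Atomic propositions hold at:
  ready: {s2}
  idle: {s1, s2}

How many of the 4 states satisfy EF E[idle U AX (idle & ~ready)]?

2

Sat(~ready) = {s0, s1, s3}
Sat(idle & ~ready) = {s1}
Sat(AX (idle & ~ready)) = {s : every successor in {s1}} = {s0}
E[idle U AX (idle & ~ready)]: least fixpoint, start Z0 = Sat(AX (idle & ~ready)) = {s0}, add states in Sat(idle) with some successor in Z. Z1 = {s0, s1}; fixed.
Sat(E[idle U AX (idle & ~ready)]) = {s0, s1}
EF E[idle U AX (idle & ~ready)]: least fixpoint, start Z0 = {s0, s1}, add states with some successor in Z. Already a fixed point.
Sat(EF E[idle U AX (idle & ~ready)]) = {s0, s1}
|Sat(EF E[idle U AX (idle & ~ready)])| = |{s0, s1}| = 2.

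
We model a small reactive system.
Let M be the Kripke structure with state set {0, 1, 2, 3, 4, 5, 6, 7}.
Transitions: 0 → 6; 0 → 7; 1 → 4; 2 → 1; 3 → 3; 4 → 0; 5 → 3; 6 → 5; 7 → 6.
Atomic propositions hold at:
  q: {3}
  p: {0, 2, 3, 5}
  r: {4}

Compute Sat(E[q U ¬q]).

{0, 1, 2, 4, 5, 6, 7}

Sat(¬q) = {0, 1, 2, 4, 5, 6, 7}
E[q U ¬q]: least fixpoint, start Z0 = Sat(¬q) = {0, 1, 2, 4, 5, 6, 7}, add states in Sat(q) with some successor in Z. Already a fixed point.
Sat(E[q U ¬q]) = {0, 1, 2, 4, 5, 6, 7}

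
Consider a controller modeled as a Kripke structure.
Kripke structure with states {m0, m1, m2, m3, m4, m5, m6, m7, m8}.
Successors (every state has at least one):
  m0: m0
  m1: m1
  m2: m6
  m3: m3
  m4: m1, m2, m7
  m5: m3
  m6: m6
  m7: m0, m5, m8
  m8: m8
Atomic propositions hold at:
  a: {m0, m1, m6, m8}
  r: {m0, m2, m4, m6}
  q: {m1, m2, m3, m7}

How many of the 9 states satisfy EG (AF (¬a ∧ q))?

3

Sat(¬a) = {m2, m3, m4, m5, m7}
Sat(¬a ∧ q) = {m2, m3, m7}
AF (¬a ∧ q): least fixpoint, start Z0 = {m2, m3, m7}, add states with every successor in Z. Z1 = {m2, m3, m5, m7}; fixed.
Sat(AF (¬a ∧ q)) = {m2, m3, m5, m7}
EG (AF (¬a ∧ q)): greatest fixpoint, start Z0 = {m2, m3, m5, m7}, keep only states in Sat with some successor in Z. Z1 = {m3, m5, m7}; fixed.
Sat(EG (AF (¬a ∧ q))) = {m3, m5, m7}
|Sat(EG (AF (¬a ∧ q)))| = |{m3, m5, m7}| = 3.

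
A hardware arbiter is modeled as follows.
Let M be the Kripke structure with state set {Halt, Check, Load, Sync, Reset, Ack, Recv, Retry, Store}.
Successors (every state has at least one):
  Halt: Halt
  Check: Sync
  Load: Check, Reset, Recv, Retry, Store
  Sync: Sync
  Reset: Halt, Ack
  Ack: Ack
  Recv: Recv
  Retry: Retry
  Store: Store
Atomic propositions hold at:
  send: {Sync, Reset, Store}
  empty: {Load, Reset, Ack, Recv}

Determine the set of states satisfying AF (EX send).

{Check, Load, Sync, Store}

Sat(EX send) = {s : some successor in {Sync, Reset, Store}} = {Check, Load, Sync, Store}
AF (EX send): least fixpoint, start Z0 = {Check, Load, Sync, Store}, add states with every successor in Z. Already a fixed point.
Sat(AF (EX send)) = {Check, Load, Sync, Store}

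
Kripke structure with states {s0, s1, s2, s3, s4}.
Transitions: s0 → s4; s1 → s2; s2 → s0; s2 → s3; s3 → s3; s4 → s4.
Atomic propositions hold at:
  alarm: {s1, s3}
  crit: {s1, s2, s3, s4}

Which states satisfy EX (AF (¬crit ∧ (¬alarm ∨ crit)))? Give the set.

{s2}

Sat(¬crit) = {s0}
Sat(¬alarm) = {s0, s2, s4}
Sat(¬alarm ∨ crit) = {s0, s1, s2, s3, s4}
Sat(¬crit ∧ (¬alarm ∨ crit)) = {s0}
AF (¬crit ∧ (¬alarm ∨ crit)): least fixpoint, start Z0 = {s0}, add states with every successor in Z. Already a fixed point.
Sat(AF (¬crit ∧ (¬alarm ∨ crit))) = {s0}
Sat(EX (AF (¬crit ∧ (¬alarm ∨ crit)))) = {s : some successor in {s0}} = {s2}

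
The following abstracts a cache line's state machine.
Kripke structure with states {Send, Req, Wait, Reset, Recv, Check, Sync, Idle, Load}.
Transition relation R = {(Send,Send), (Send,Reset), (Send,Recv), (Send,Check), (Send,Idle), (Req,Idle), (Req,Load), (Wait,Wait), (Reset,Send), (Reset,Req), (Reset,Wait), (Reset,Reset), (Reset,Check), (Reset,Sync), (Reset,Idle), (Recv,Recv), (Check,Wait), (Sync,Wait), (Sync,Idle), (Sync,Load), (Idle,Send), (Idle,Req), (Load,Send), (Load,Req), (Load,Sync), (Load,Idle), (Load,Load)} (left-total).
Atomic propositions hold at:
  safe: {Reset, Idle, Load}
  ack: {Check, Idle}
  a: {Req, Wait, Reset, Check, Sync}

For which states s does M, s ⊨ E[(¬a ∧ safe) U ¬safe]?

{Send, Req, Wait, Recv, Check, Sync, Idle, Load}

Sat(¬a) = {Send, Recv, Idle, Load}
Sat(¬a ∧ safe) = {Idle, Load}
Sat(¬safe) = {Send, Req, Wait, Recv, Check, Sync}
E[(¬a ∧ safe) U ¬safe]: least fixpoint, start Z0 = Sat(¬safe) = {Send, Req, Wait, Recv, Check, Sync}, add states in Sat(¬a ∧ safe) with some successor in Z. Z1 = {Send, Req, Wait, Recv, Check, Sync, Idle, Load}; fixed.
Sat(E[(¬a ∧ safe) U ¬safe]) = {Send, Req, Wait, Recv, Check, Sync, Idle, Load}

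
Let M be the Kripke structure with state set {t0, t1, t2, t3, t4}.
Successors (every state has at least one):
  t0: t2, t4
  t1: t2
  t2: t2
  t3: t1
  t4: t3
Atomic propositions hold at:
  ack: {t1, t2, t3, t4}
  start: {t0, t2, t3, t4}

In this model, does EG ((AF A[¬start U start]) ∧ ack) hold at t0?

No

Sat(¬start) = {t1}
A[¬start U start]: least fixpoint, start Z0 = Sat(start) = {t0, t2, t3, t4}, add states in Sat(¬start) with every successor in Z. Z1 = {t0, t1, t2, t3, t4}; fixed.
Sat(A[¬start U start]) = {t0, t1, t2, t3, t4}
AF A[¬start U start]: least fixpoint, start Z0 = {t0, t1, t2, t3, t4}, add states with every successor in Z. Already a fixed point.
Sat(AF A[¬start U start]) = {t0, t1, t2, t3, t4}
Sat((AF A[¬start U start]) ∧ ack) = {t1, t2, t3, t4}
EG ((AF A[¬start U start]) ∧ ack): greatest fixpoint, start Z0 = {t1, t2, t3, t4}, keep only states in Sat with some successor in Z. Already a fixed point.
Sat(EG ((AF A[¬start U start]) ∧ ack)) = {t1, t2, t3, t4}
t0 ∉ Sat(EG ((AF A[¬start U start]) ∧ ack)) = {t1, t2, t3, t4}, so the formula does not hold at t0.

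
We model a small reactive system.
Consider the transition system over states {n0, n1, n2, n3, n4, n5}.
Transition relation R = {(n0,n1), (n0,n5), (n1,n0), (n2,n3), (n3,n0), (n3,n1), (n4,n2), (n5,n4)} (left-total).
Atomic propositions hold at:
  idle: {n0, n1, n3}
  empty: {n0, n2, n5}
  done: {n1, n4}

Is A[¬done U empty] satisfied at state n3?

No

Sat(¬done) = {n0, n2, n3, n5}
A[¬done U empty]: least fixpoint, start Z0 = Sat(empty) = {n0, n2, n5}, add states in Sat(¬done) with every successor in Z. Already a fixed point.
Sat(A[¬done U empty]) = {n0, n2, n5}
n3 ∉ Sat(A[¬done U empty]) = {n0, n2, n5}, so the formula does not hold at n3.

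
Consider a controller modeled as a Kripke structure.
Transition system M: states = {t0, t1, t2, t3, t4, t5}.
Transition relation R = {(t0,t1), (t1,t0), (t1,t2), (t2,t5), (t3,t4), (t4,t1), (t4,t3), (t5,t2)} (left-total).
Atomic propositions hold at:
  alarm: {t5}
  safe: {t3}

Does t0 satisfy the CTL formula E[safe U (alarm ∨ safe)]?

Sat(alarm ∨ safe) = {t3, t5}
E[safe U (alarm ∨ safe)]: least fixpoint, start Z0 = Sat((alarm ∨ safe)) = {t3, t5}, add states in Sat(safe) with some successor in Z. Already a fixed point.
Sat(E[safe U (alarm ∨ safe)]) = {t3, t5}
t0 ∉ Sat(E[safe U (alarm ∨ safe)]) = {t3, t5}, so the formula does not hold at t0.

No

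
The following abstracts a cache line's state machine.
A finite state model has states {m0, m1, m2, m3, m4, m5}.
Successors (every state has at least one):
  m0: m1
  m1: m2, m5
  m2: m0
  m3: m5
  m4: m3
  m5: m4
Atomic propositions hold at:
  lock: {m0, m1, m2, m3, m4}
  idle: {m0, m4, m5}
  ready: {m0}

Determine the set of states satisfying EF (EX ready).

Sat(EX ready) = {s : some successor in {m0}} = {m2}
EF (EX ready): least fixpoint, start Z0 = {m2}, add states with some successor in Z. Z1 = {m1, m2}; Z2 = {m0, m1, m2}; fixed.
Sat(EF (EX ready)) = {m0, m1, m2}

{m0, m1, m2}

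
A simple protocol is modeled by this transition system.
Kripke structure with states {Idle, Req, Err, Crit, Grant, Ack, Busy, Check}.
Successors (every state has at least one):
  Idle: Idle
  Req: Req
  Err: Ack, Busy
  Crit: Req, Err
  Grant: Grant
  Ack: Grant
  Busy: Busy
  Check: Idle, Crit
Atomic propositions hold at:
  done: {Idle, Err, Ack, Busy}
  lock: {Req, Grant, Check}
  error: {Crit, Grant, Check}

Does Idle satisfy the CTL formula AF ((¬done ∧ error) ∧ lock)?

No

Sat(¬done) = {Req, Crit, Grant, Check}
Sat(¬done ∧ error) = {Crit, Grant, Check}
Sat((¬done ∧ error) ∧ lock) = {Grant, Check}
AF ((¬done ∧ error) ∧ lock): least fixpoint, start Z0 = {Grant, Check}, add states with every successor in Z. Z1 = {Grant, Ack, Check}; fixed.
Sat(AF ((¬done ∧ error) ∧ lock)) = {Grant, Ack, Check}
Idle ∉ Sat(AF ((¬done ∧ error) ∧ lock)) = {Grant, Ack, Check}, so the formula does not hold at Idle.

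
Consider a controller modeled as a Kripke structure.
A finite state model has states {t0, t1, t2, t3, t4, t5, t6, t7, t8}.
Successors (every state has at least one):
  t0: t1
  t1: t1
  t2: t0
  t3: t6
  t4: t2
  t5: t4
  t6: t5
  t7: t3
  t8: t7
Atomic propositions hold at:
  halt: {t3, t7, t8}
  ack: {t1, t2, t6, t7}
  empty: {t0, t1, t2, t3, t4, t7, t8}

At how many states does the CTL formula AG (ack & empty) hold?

Sat(ack & empty) = {t1, t2, t7}
AG (ack & empty): greatest fixpoint, start Z0 = {t1, t2, t7}, keep only states in Sat with every successor in Z. Z1 = {t1}; fixed.
Sat(AG (ack & empty)) = {t1}
|Sat(AG (ack & empty))| = |{t1}| = 1.

1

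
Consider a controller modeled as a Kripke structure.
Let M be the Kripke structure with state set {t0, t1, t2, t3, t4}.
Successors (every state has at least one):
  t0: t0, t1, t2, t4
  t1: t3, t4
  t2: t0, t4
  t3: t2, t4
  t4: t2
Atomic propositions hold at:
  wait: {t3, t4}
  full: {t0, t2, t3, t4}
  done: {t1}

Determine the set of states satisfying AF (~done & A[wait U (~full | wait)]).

{t1, t3, t4}

Sat(~done) = {t0, t2, t3, t4}
Sat(~full) = {t1}
Sat(~full | wait) = {t1, t3, t4}
A[wait U (~full | wait)]: least fixpoint, start Z0 = Sat((~full | wait)) = {t1, t3, t4}, add states in Sat(wait) with every successor in Z. Already a fixed point.
Sat(A[wait U (~full | wait)]) = {t1, t3, t4}
Sat(~done & A[wait U (~full | wait)]) = {t3, t4}
AF (~done & A[wait U (~full | wait)]): least fixpoint, start Z0 = {t3, t4}, add states with every successor in Z. Z1 = {t1, t3, t4}; fixed.
Sat(AF (~done & A[wait U (~full | wait)])) = {t1, t3, t4}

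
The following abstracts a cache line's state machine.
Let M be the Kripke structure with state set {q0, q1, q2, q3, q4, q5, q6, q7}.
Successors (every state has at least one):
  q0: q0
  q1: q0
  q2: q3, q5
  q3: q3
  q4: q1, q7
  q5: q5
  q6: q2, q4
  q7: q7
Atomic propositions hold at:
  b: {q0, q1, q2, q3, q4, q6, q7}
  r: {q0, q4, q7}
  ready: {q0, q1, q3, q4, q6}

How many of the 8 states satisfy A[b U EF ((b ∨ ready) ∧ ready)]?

Sat(b ∨ ready) = {q0, q1, q2, q3, q4, q6, q7}
Sat((b ∨ ready) ∧ ready) = {q0, q1, q3, q4, q6}
EF ((b ∨ ready) ∧ ready): least fixpoint, start Z0 = {q0, q1, q3, q4, q6}, add states with some successor in Z. Z1 = {q0, q1, q2, q3, q4, q6}; fixed.
Sat(EF ((b ∨ ready) ∧ ready)) = {q0, q1, q2, q3, q4, q6}
A[b U EF ((b ∨ ready) ∧ ready)]: least fixpoint, start Z0 = Sat(EF ((b ∨ ready) ∧ ready)) = {q0, q1, q2, q3, q4, q6}, add states in Sat(b) with every successor in Z. Already a fixed point.
Sat(A[b U EF ((b ∨ ready) ∧ ready)]) = {q0, q1, q2, q3, q4, q6}
|Sat(A[b U EF ((b ∨ ready) ∧ ready)])| = |{q0, q1, q2, q3, q4, q6}| = 6.

6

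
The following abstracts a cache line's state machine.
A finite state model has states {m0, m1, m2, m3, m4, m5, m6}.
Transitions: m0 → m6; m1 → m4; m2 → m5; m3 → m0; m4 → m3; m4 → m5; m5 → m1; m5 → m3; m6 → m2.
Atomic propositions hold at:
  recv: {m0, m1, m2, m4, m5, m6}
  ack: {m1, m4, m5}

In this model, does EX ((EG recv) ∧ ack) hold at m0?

EG recv: greatest fixpoint, start Z0 = {m0, m1, m2, m4, m5, m6}, keep only states in Sat with some successor in Z. Already a fixed point.
Sat(EG recv) = {m0, m1, m2, m4, m5, m6}
Sat((EG recv) ∧ ack) = {m1, m4, m5}
Sat(EX ((EG recv) ∧ ack)) = {s : some successor in {m1, m4, m5}} = {m1, m2, m4, m5}
m0 ∉ Sat(EX ((EG recv) ∧ ack)) = {m1, m2, m4, m5}, so the formula does not hold at m0.

No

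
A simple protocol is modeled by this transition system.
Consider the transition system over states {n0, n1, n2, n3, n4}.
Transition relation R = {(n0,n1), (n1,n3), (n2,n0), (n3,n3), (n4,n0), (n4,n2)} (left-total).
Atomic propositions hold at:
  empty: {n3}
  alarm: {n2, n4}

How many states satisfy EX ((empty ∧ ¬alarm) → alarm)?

Sat(¬alarm) = {n0, n1, n3}
Sat(empty ∧ ¬alarm) = {n3}
Sat((empty ∧ ¬alarm) → alarm) = {n0, n1, n2, n4}
Sat(EX ((empty ∧ ¬alarm) → alarm)) = {s : some successor in {n0, n1, n2, n4}} = {n0, n2, n4}
|Sat(EX ((empty ∧ ¬alarm) → alarm))| = |{n0, n2, n4}| = 3.

3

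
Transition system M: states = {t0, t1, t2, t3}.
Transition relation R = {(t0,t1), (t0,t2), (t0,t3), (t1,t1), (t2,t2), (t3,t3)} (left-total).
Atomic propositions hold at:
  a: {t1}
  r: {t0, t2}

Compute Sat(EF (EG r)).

{t0, t2}

EG r: greatest fixpoint, start Z0 = {t0, t2}, keep only states in Sat with some successor in Z. Already a fixed point.
Sat(EG r) = {t0, t2}
EF (EG r): least fixpoint, start Z0 = {t0, t2}, add states with some successor in Z. Already a fixed point.
Sat(EF (EG r)) = {t0, t2}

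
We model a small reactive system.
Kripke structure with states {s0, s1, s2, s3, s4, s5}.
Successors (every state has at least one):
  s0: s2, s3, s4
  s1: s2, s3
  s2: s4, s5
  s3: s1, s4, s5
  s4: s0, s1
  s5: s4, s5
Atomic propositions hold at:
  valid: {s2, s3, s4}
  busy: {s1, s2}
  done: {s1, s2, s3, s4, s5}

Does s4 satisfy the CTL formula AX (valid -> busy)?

Sat(valid -> busy) = {s0, s1, s2, s5}
Sat(AX (valid -> busy)) = {s : every successor in {s0, s1, s2, s5}} = {s4}
s4 ∈ Sat(AX (valid -> busy)) = {s4}, so the formula holds at s4.

Yes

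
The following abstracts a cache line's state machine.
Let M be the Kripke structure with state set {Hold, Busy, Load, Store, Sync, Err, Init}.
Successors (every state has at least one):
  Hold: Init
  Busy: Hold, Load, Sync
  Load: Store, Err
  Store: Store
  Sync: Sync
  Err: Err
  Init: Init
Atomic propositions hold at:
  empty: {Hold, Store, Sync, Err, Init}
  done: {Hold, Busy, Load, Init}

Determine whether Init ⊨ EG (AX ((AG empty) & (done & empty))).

Yes

AG empty: greatest fixpoint, start Z0 = {Hold, Store, Sync, Err, Init}, keep only states in Sat with every successor in Z. Already a fixed point.
Sat(AG empty) = {Hold, Store, Sync, Err, Init}
Sat(done & empty) = {Hold, Init}
Sat((AG empty) & (done & empty)) = {Hold, Init}
Sat(AX ((AG empty) & (done & empty))) = {s : every successor in {Hold, Init}} = {Hold, Init}
EG (AX ((AG empty) & (done & empty))): greatest fixpoint, start Z0 = {Hold, Init}, keep only states in Sat with some successor in Z. Already a fixed point.
Sat(EG (AX ((AG empty) & (done & empty)))) = {Hold, Init}
Init ∈ Sat(EG (AX ((AG empty) & (done & empty)))) = {Hold, Init}, so the formula holds at Init.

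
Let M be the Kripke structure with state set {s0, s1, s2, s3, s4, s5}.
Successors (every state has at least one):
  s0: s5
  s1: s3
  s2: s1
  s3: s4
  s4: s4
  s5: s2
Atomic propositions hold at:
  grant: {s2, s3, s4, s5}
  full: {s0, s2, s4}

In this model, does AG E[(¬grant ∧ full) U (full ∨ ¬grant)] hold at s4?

Yes

Sat(¬grant) = {s0, s1}
Sat(¬grant ∧ full) = {s0}
Sat(full ∨ ¬grant) = {s0, s1, s2, s4}
E[(¬grant ∧ full) U (full ∨ ¬grant)]: least fixpoint, start Z0 = Sat((full ∨ ¬grant)) = {s0, s1, s2, s4}, add states in Sat(¬grant ∧ full) with some successor in Z. Already a fixed point.
Sat(E[(¬grant ∧ full) U (full ∨ ¬grant)]) = {s0, s1, s2, s4}
AG E[(¬grant ∧ full) U (full ∨ ¬grant)]: greatest fixpoint, start Z0 = {s0, s1, s2, s4}, keep only states in Sat with every successor in Z. Z1 = {s2, s4}; Z2 = {s4}; fixed.
Sat(AG E[(¬grant ∧ full) U (full ∨ ¬grant)]) = {s4}
s4 ∈ Sat(AG E[(¬grant ∧ full) U (full ∨ ¬grant)]) = {s4}, so the formula holds at s4.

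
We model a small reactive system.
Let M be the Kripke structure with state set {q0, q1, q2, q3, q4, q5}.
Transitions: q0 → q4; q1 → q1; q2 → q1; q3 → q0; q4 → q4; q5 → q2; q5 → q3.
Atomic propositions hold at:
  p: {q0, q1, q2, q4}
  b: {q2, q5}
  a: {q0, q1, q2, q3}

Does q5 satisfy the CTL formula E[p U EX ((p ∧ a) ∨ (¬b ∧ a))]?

Yes

Sat(p ∧ a) = {q0, q1, q2}
Sat(¬b) = {q0, q1, q3, q4}
Sat(¬b ∧ a) = {q0, q1, q3}
Sat((p ∧ a) ∨ (¬b ∧ a)) = {q0, q1, q2, q3}
Sat(EX ((p ∧ a) ∨ (¬b ∧ a))) = {s : some successor in {q0, q1, q2, q3}} = {q1, q2, q3, q5}
E[p U EX ((p ∧ a) ∨ (¬b ∧ a))]: least fixpoint, start Z0 = Sat(EX ((p ∧ a) ∨ (¬b ∧ a))) = {q1, q2, q3, q5}, add states in Sat(p) with some successor in Z. Already a fixed point.
Sat(E[p U EX ((p ∧ a) ∨ (¬b ∧ a))]) = {q1, q2, q3, q5}
q5 ∈ Sat(E[p U EX ((p ∧ a) ∨ (¬b ∧ a))]) = {q1, q2, q3, q5}, so the formula holds at q5.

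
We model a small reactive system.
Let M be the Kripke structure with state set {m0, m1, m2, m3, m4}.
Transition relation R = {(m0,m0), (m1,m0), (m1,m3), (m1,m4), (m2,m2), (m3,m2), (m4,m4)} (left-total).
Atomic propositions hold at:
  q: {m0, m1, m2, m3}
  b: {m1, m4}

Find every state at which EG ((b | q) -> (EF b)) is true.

Sat(b | q) = {m0, m1, m2, m3, m4}
EF b: least fixpoint, start Z0 = {m1, m4}, add states with some successor in Z. Already a fixed point.
Sat(EF b) = {m1, m4}
Sat((b | q) -> (EF b)) = {m1, m4}
EG ((b | q) -> (EF b)): greatest fixpoint, start Z0 = {m1, m4}, keep only states in Sat with some successor in Z. Already a fixed point.
Sat(EG ((b | q) -> (EF b))) = {m1, m4}

{m1, m4}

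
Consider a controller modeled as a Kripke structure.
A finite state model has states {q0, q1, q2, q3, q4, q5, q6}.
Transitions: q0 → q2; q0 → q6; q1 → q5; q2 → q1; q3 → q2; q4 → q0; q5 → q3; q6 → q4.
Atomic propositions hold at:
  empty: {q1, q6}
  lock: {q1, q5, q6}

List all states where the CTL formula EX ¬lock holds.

Sat(¬lock) = {q0, q2, q3, q4}
Sat(EX ¬lock) = {s : some successor in {q0, q2, q3, q4}} = {q0, q3, q4, q5, q6}

{q0, q3, q4, q5, q6}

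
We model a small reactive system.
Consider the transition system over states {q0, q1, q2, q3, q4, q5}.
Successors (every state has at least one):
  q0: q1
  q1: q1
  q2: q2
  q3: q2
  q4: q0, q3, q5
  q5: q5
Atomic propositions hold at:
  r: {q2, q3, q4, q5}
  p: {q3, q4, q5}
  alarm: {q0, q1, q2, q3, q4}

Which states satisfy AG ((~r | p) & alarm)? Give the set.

Sat(~r) = {q0, q1}
Sat(~r | p) = {q0, q1, q3, q4, q5}
Sat((~r | p) & alarm) = {q0, q1, q3, q4}
AG ((~r | p) & alarm): greatest fixpoint, start Z0 = {q0, q1, q3, q4}, keep only states in Sat with every successor in Z. Z1 = {q0, q1}; fixed.
Sat(AG ((~r | p) & alarm)) = {q0, q1}

{q0, q1}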